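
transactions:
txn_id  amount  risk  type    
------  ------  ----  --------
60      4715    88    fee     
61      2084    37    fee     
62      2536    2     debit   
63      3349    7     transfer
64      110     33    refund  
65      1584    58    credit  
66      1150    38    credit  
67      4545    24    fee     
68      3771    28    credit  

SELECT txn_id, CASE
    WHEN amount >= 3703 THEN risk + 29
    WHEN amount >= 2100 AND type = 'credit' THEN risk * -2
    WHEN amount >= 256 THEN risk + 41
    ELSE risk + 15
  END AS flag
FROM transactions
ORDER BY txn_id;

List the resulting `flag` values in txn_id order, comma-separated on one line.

txn_id=60: amount >= 3703 → 117
txn_id=61: amount >= 256 → 78
txn_id=62: amount >= 256 → 43
txn_id=63: amount >= 256 → 48
txn_id=64: ELSE → 48
txn_id=65: amount >= 256 → 99
txn_id=66: amount >= 256 → 79
txn_id=67: amount >= 3703 → 53
txn_id=68: amount >= 3703 → 57

117, 78, 43, 48, 48, 99, 79, 53, 57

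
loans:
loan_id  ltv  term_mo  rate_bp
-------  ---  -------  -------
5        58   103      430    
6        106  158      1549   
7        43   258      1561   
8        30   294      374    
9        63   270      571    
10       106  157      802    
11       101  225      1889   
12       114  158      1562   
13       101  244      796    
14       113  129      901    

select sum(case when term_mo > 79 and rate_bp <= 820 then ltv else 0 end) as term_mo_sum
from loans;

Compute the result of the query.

loan_id=5: ✓ → 58
loan_id=6: ✗
loan_id=7: ✗
loan_id=8: ✓ → 30
loan_id=9: ✓ → 63
loan_id=10: ✓ → 106
loan_id=11: ✗
loan_id=12: ✗
loan_id=13: ✓ → 101
loan_id=14: ✗
term_mo_sum = 58 + 30 + 63 + 106 + 101 = 358

358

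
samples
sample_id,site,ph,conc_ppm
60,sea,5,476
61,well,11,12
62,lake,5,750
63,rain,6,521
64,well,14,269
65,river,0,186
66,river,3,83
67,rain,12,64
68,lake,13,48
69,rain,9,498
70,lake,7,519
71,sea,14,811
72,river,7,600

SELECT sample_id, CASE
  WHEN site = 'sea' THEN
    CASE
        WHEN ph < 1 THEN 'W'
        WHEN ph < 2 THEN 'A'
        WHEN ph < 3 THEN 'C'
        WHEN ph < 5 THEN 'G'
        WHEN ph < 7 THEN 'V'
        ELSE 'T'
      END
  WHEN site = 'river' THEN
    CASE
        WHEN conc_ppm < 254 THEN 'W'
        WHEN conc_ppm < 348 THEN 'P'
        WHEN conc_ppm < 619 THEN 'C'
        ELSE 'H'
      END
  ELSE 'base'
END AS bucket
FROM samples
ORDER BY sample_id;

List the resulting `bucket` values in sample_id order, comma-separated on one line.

V, base, base, base, base, W, W, base, base, base, base, T, C

sample_id=60: site='sea' → inner[ph < 7] → V
sample_id=61: site='well' → outer ELSE → base
sample_id=62: site='lake' → outer ELSE → base
sample_id=63: site='rain' → outer ELSE → base
sample_id=64: site='well' → outer ELSE → base
sample_id=65: site='river' → inner[conc_ppm < 254] → W
sample_id=66: site='river' → inner[conc_ppm < 254] → W
sample_id=67: site='rain' → outer ELSE → base
sample_id=68: site='lake' → outer ELSE → base
sample_id=69: site='rain' → outer ELSE → base
sample_id=70: site='lake' → outer ELSE → base
sample_id=71: site='sea' → inner[ELSE] → T
sample_id=72: site='river' → inner[conc_ppm < 619] → C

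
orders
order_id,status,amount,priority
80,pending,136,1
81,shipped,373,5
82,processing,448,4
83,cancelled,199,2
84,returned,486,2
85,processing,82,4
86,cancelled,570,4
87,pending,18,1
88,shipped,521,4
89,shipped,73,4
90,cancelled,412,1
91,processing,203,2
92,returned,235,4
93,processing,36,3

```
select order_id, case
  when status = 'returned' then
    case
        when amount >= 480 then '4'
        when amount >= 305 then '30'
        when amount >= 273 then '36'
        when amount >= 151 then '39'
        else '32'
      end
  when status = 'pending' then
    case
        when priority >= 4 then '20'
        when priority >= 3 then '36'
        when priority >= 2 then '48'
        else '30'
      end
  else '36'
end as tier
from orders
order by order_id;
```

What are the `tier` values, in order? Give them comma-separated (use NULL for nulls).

30, 36, 36, 36, 4, 36, 36, 30, 36, 36, 36, 36, 39, 36

order_id=80: status='pending' → inner[ELSE] → 30
order_id=81: status='shipped' → outer ELSE → 36
order_id=82: status='processing' → outer ELSE → 36
order_id=83: status='cancelled' → outer ELSE → 36
order_id=84: status='returned' → inner[amount >= 480] → 4
order_id=85: status='processing' → outer ELSE → 36
order_id=86: status='cancelled' → outer ELSE → 36
order_id=87: status='pending' → inner[ELSE] → 30
order_id=88: status='shipped' → outer ELSE → 36
order_id=89: status='shipped' → outer ELSE → 36
order_id=90: status='cancelled' → outer ELSE → 36
order_id=91: status='processing' → outer ELSE → 36
order_id=92: status='returned' → inner[amount >= 151] → 39
order_id=93: status='processing' → outer ELSE → 36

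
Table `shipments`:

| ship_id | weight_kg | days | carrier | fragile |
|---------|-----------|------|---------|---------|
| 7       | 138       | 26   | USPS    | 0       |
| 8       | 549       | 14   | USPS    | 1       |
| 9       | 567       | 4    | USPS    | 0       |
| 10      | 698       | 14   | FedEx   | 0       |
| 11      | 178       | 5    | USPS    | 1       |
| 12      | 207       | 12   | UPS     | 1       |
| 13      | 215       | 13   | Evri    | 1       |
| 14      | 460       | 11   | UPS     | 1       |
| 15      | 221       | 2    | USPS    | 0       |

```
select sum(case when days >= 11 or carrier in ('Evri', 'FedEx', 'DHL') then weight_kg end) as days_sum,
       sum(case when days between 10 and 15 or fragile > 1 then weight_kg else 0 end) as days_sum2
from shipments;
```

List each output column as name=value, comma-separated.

days_sum=2267, days_sum2=2129

[days_sum: days >= 11 or carrier in ('Evri', 'FedEx', 'DHL')]
ship_id=7: ✓ → 138
ship_id=8: ✓ → 549
ship_id=9: ✗
ship_id=10: ✓ → 698
ship_id=11: ✗
ship_id=12: ✓ → 207
ship_id=13: ✓ → 215
ship_id=14: ✓ → 460
ship_id=15: ✗
days_sum = 138 + 549 + 698 + 207 + 215 + 460 = 2267
—
[days_sum2: days between 10 and 15 or fragile > 1]
ship_id=7: ✗
ship_id=8: ✓ → 549
ship_id=9: ✗
ship_id=10: ✓ → 698
ship_id=11: ✗
ship_id=12: ✓ → 207
ship_id=13: ✓ → 215
ship_id=14: ✓ → 460
ship_id=15: ✗
days_sum2 = 549 + 698 + 207 + 215 + 460 = 2129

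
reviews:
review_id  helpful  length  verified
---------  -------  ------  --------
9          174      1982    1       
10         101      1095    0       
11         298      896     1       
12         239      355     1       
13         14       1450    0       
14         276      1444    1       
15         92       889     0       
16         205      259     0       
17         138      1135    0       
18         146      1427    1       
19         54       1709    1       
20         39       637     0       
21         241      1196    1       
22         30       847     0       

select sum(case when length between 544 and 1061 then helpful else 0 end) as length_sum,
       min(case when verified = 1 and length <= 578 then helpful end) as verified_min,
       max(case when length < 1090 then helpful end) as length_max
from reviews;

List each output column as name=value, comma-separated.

[length_sum: length between 544 and 1061]
review_id=9: ✗
review_id=10: ✗
review_id=11: ✓ → 298
review_id=12: ✗
review_id=13: ✗
review_id=14: ✗
review_id=15: ✓ → 92
review_id=16: ✗
review_id=17: ✗
review_id=18: ✗
review_id=19: ✗
review_id=20: ✓ → 39
review_id=21: ✗
review_id=22: ✓ → 30
length_sum = 298 + 92 + 39 + 30 = 459
—
[verified_min: verified = 1 and length <= 578]
review_id=9: ✗
review_id=10: ✗
review_id=11: ✗
review_id=12: ✓ → 239
review_id=13: ✗
review_id=14: ✗
review_id=15: ✗
review_id=16: ✗
review_id=17: ✗
review_id=18: ✗
review_id=19: ✗
review_id=20: ✗
review_id=21: ✗
review_id=22: ✗
verified_min = MIN(239) = 239
—
[length_max: length < 1090]
review_id=9: ✗
review_id=10: ✗
review_id=11: ✓ → 298
review_id=12: ✓ → 239
review_id=13: ✗
review_id=14: ✗
review_id=15: ✓ → 92
review_id=16: ✓ → 205
review_id=17: ✗
review_id=18: ✗
review_id=19: ✗
review_id=20: ✓ → 39
review_id=21: ✗
review_id=22: ✓ → 30
length_max = MAX(298, 239, 92, 205, 39, 30) = 298

length_sum=459, verified_min=239, length_max=298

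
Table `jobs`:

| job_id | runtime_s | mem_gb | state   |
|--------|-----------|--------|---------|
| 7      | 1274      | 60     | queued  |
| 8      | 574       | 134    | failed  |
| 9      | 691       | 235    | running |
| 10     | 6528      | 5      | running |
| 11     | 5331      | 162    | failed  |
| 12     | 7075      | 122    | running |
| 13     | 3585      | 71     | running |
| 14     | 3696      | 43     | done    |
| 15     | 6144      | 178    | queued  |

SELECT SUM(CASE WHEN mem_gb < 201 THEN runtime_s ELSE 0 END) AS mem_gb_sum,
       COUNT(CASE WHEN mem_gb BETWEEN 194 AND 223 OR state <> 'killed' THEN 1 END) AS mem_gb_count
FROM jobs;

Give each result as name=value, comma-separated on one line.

mem_gb_sum=34207, mem_gb_count=9

[mem_gb_sum: mem_gb < 201]
job_id=7: ✓ → 1274
job_id=8: ✓ → 574
job_id=9: ✗
job_id=10: ✓ → 6528
job_id=11: ✓ → 5331
job_id=12: ✓ → 7075
job_id=13: ✓ → 3585
job_id=14: ✓ → 3696
job_id=15: ✓ → 6144
mem_gb_sum = 1274 + 574 + 6528 + 5331 + 7075 + 3585 + 3696 + 6144 = 34207
—
[mem_gb_count: mem_gb BETWEEN 194 AND 223 OR state <> 'killed']
job_id=7: ✓ → 1
job_id=8: ✓ → 1
job_id=9: ✓ → 1
job_id=10: ✓ → 1
job_id=11: ✓ → 1
job_id=12: ✓ → 1
job_id=13: ✓ → 1
job_id=14: ✓ → 1
job_id=15: ✓ → 1
mem_gb_count = COUNT(1, 1, 1, 1, 1, 1, 1, 1, 1) = 9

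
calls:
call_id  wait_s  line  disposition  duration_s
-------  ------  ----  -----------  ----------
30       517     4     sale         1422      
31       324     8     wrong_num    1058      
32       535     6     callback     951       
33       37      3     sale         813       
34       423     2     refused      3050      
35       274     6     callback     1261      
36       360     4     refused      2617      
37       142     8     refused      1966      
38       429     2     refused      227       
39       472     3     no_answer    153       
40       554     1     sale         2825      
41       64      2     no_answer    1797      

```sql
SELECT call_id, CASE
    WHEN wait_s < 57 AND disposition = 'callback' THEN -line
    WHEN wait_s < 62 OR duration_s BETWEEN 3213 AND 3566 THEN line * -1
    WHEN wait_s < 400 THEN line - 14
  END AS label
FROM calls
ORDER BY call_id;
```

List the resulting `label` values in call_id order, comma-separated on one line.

call_id=30: (no match → NULL) → NULL
call_id=31: wait_s < 400 → -6
call_id=32: (no match → NULL) → NULL
call_id=33: wait_s < 62 OR duration_s BETWEEN 3213 AND 3566 → -3
call_id=34: (no match → NULL) → NULL
call_id=35: wait_s < 400 → -8
call_id=36: wait_s < 400 → -10
call_id=37: wait_s < 400 → -6
call_id=38: (no match → NULL) → NULL
call_id=39: (no match → NULL) → NULL
call_id=40: (no match → NULL) → NULL
call_id=41: wait_s < 400 → -12

NULL, -6, NULL, -3, NULL, -8, -10, -6, NULL, NULL, NULL, -12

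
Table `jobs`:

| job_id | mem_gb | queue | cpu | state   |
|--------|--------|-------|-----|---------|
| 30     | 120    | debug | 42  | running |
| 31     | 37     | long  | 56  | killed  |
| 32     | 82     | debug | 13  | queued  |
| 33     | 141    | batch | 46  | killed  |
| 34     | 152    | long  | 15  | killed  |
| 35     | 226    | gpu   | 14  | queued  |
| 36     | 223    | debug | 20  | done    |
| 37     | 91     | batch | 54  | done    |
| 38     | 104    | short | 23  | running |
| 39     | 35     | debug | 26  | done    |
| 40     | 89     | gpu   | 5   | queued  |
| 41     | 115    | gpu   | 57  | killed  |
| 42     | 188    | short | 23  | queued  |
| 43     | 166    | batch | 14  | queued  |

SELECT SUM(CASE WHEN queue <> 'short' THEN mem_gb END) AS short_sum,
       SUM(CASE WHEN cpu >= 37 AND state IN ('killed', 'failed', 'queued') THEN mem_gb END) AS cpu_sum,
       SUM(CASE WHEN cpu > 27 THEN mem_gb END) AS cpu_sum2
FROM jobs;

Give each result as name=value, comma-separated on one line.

[short_sum: queue <> 'short']
job_id=30: ✓ → 120
job_id=31: ✓ → 37
job_id=32: ✓ → 82
job_id=33: ✓ → 141
job_id=34: ✓ → 152
job_id=35: ✓ → 226
job_id=36: ✓ → 223
job_id=37: ✓ → 91
job_id=38: ✗
job_id=39: ✓ → 35
job_id=40: ✓ → 89
job_id=41: ✓ → 115
job_id=42: ✗
job_id=43: ✓ → 166
short_sum = 120 + 37 + 82 + 141 + 152 + 226 + 223 + 91 + 35 + 89 + 115 + 166 = 1477
—
[cpu_sum: cpu >= 37 AND state IN ('killed', 'failed', 'queued')]
job_id=30: ✗
job_id=31: ✓ → 37
job_id=32: ✗
job_id=33: ✓ → 141
job_id=34: ✗
job_id=35: ✗
job_id=36: ✗
job_id=37: ✗
job_id=38: ✗
job_id=39: ✗
job_id=40: ✗
job_id=41: ✓ → 115
job_id=42: ✗
job_id=43: ✗
cpu_sum = 37 + 141 + 115 = 293
—
[cpu_sum2: cpu > 27]
job_id=30: ✓ → 120
job_id=31: ✓ → 37
job_id=32: ✗
job_id=33: ✓ → 141
job_id=34: ✗
job_id=35: ✗
job_id=36: ✗
job_id=37: ✓ → 91
job_id=38: ✗
job_id=39: ✗
job_id=40: ✗
job_id=41: ✓ → 115
job_id=42: ✗
job_id=43: ✗
cpu_sum2 = 120 + 37 + 141 + 91 + 115 = 504

short_sum=1477, cpu_sum=293, cpu_sum2=504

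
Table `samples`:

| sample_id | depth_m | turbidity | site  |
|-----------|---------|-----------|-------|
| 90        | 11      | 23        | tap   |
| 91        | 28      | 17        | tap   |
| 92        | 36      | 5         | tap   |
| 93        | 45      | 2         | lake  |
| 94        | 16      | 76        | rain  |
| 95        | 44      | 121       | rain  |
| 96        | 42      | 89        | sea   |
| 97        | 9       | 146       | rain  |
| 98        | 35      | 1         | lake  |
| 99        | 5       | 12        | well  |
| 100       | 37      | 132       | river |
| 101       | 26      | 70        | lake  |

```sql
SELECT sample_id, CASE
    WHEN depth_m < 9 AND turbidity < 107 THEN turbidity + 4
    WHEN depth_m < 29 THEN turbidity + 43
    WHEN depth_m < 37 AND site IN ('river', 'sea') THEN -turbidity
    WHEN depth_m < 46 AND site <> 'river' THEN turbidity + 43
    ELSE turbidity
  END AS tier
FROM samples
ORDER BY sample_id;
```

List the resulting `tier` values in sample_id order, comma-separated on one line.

sample_id=90: depth_m < 29 → 66
sample_id=91: depth_m < 29 → 60
sample_id=92: depth_m < 46 AND site <> 'river' → 48
sample_id=93: depth_m < 46 AND site <> 'river' → 45
sample_id=94: depth_m < 29 → 119
sample_id=95: depth_m < 46 AND site <> 'river' → 164
sample_id=96: depth_m < 46 AND site <> 'river' → 132
sample_id=97: depth_m < 29 → 189
sample_id=98: depth_m < 46 AND site <> 'river' → 44
sample_id=99: depth_m < 9 AND turbidity < 107 → 16
sample_id=100: ELSE → 132
sample_id=101: depth_m < 29 → 113

66, 60, 48, 45, 119, 164, 132, 189, 44, 16, 132, 113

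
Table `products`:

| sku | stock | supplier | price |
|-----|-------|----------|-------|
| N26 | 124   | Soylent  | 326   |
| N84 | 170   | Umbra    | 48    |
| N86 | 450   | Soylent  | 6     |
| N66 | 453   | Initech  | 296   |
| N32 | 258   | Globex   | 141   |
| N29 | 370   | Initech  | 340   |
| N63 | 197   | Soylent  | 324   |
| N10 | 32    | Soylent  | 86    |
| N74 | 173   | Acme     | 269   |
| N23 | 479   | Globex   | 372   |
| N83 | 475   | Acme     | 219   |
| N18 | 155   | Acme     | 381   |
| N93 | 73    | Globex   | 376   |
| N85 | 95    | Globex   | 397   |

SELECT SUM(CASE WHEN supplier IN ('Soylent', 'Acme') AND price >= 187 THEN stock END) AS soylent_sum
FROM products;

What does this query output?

sku=N26: ✓ → 124
sku=N84: ✗
sku=N86: ✗
sku=N66: ✗
sku=N32: ✗
sku=N29: ✗
sku=N63: ✓ → 197
sku=N10: ✗
sku=N74: ✓ → 173
sku=N23: ✗
sku=N83: ✓ → 475
sku=N18: ✓ → 155
sku=N93: ✗
sku=N85: ✗
soylent_sum = 124 + 197 + 173 + 475 + 155 = 1124

1124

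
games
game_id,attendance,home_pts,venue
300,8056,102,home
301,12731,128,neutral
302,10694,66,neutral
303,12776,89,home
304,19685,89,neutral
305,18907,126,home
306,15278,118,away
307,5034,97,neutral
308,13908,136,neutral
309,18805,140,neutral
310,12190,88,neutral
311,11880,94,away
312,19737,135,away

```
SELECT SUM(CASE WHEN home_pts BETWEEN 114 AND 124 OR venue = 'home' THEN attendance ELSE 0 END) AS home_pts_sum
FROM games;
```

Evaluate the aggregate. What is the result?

55017

game_id=300: ✓ → 8056
game_id=301: ✗
game_id=302: ✗
game_id=303: ✓ → 12776
game_id=304: ✗
game_id=305: ✓ → 18907
game_id=306: ✓ → 15278
game_id=307: ✗
game_id=308: ✗
game_id=309: ✗
game_id=310: ✗
game_id=311: ✗
game_id=312: ✗
home_pts_sum = 8056 + 12776 + 18907 + 15278 = 55017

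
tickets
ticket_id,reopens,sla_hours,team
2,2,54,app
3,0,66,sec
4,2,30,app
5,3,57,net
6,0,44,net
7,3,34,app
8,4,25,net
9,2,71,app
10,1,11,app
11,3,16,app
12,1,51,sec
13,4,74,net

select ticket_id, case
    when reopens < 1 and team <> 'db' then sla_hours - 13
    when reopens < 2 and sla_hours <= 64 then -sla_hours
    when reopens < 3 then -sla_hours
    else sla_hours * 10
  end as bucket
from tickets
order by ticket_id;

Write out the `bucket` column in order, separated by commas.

-54, 53, -30, 570, 31, 340, 250, -71, -11, 160, -51, 740

ticket_id=2: reopens < 3 → -54
ticket_id=3: reopens < 1 and team <> 'db' → 53
ticket_id=4: reopens < 3 → -30
ticket_id=5: ELSE → 570
ticket_id=6: reopens < 1 and team <> 'db' → 31
ticket_id=7: ELSE → 340
ticket_id=8: ELSE → 250
ticket_id=9: reopens < 3 → -71
ticket_id=10: reopens < 2 and sla_hours <= 64 → -11
ticket_id=11: ELSE → 160
ticket_id=12: reopens < 2 and sla_hours <= 64 → -51
ticket_id=13: ELSE → 740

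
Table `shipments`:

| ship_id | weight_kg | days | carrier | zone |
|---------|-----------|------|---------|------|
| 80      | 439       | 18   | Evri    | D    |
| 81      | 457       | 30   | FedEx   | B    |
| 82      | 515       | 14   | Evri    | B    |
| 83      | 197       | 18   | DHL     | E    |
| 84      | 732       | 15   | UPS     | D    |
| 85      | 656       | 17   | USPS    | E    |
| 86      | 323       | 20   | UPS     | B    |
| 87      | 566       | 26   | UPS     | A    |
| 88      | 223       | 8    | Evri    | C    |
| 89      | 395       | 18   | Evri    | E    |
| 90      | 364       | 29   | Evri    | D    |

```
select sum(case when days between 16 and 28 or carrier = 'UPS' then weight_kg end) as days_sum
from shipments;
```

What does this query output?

3308

ship_id=80: ✓ → 439
ship_id=81: ✗
ship_id=82: ✗
ship_id=83: ✓ → 197
ship_id=84: ✓ → 732
ship_id=85: ✓ → 656
ship_id=86: ✓ → 323
ship_id=87: ✓ → 566
ship_id=88: ✗
ship_id=89: ✓ → 395
ship_id=90: ✗
days_sum = 439 + 197 + 732 + 656 + 323 + 566 + 395 = 3308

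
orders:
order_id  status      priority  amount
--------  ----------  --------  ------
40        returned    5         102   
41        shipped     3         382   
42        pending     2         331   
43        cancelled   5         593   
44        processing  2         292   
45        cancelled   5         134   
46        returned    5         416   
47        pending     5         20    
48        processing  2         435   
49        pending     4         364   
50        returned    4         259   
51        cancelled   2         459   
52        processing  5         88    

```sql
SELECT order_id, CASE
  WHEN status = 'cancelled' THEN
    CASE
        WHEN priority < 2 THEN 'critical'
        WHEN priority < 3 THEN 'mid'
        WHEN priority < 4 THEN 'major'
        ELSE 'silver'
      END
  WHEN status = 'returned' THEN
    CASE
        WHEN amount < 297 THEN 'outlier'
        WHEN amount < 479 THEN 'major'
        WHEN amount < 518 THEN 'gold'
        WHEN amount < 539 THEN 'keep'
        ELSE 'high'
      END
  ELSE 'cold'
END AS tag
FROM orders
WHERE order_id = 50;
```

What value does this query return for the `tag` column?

order_id = 50: status=returned, priority=4, amount=259.
status='returned' → inner[amount < 297] → outlier

outlier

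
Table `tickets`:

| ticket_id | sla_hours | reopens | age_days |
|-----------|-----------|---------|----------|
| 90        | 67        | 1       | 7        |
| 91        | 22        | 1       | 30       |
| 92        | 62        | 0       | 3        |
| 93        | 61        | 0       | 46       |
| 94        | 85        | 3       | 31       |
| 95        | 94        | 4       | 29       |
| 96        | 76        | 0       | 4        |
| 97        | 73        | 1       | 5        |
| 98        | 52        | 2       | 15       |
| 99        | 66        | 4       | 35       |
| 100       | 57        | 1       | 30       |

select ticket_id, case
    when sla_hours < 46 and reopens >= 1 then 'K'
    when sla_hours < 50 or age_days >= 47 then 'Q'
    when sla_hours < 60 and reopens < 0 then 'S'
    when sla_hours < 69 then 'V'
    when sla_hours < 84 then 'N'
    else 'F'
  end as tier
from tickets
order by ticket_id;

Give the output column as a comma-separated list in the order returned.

ticket_id=90: sla_hours < 69 → V
ticket_id=91: sla_hours < 46 and reopens >= 1 → K
ticket_id=92: sla_hours < 69 → V
ticket_id=93: sla_hours < 69 → V
ticket_id=94: ELSE → F
ticket_id=95: ELSE → F
ticket_id=96: sla_hours < 84 → N
ticket_id=97: sla_hours < 84 → N
ticket_id=98: sla_hours < 69 → V
ticket_id=99: sla_hours < 69 → V
ticket_id=100: sla_hours < 69 → V

V, K, V, V, F, F, N, N, V, V, V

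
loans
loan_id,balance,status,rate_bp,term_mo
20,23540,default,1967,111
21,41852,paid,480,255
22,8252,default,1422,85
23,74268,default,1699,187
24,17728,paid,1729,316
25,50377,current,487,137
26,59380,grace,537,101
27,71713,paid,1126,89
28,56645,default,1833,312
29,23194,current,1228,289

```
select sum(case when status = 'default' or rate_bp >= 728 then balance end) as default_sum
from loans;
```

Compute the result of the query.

loan_id=20: ✓ → 23540
loan_id=21: ✗
loan_id=22: ✓ → 8252
loan_id=23: ✓ → 74268
loan_id=24: ✓ → 17728
loan_id=25: ✗
loan_id=26: ✗
loan_id=27: ✓ → 71713
loan_id=28: ✓ → 56645
loan_id=29: ✓ → 23194
default_sum = 23540 + 8252 + 74268 + 17728 + 71713 + 56645 + 23194 = 275340

275340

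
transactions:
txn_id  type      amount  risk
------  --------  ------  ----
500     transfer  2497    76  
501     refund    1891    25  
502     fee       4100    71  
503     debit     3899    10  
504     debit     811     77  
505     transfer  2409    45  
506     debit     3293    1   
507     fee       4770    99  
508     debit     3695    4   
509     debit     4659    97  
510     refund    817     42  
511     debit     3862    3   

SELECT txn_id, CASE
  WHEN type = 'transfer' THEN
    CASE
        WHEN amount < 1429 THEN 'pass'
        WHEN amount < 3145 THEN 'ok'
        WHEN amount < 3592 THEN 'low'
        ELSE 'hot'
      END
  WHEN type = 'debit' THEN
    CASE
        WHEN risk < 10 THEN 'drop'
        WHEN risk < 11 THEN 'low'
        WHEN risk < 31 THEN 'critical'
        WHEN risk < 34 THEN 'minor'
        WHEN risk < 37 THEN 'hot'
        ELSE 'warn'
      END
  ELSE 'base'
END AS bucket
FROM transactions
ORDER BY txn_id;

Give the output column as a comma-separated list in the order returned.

ok, base, base, low, warn, ok, drop, base, drop, warn, base, drop

txn_id=500: type='transfer' → inner[amount < 3145] → ok
txn_id=501: type='refund' → outer ELSE → base
txn_id=502: type='fee' → outer ELSE → base
txn_id=503: type='debit' → inner[risk < 11] → low
txn_id=504: type='debit' → inner[ELSE] → warn
txn_id=505: type='transfer' → inner[amount < 3145] → ok
txn_id=506: type='debit' → inner[risk < 10] → drop
txn_id=507: type='fee' → outer ELSE → base
txn_id=508: type='debit' → inner[risk < 10] → drop
txn_id=509: type='debit' → inner[ELSE] → warn
txn_id=510: type='refund' → outer ELSE → base
txn_id=511: type='debit' → inner[risk < 10] → drop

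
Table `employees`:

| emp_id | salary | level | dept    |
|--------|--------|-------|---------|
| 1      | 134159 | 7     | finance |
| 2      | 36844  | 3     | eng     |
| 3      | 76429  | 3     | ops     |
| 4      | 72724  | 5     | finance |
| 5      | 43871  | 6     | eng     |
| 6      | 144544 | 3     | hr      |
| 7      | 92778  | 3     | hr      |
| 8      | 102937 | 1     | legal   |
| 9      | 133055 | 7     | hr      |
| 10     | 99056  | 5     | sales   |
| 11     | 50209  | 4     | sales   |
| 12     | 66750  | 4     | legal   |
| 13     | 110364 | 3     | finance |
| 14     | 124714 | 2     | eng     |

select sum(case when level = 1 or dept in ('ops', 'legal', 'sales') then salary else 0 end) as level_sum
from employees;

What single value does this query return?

emp_id=1: ✗
emp_id=2: ✗
emp_id=3: ✓ → 76429
emp_id=4: ✗
emp_id=5: ✗
emp_id=6: ✗
emp_id=7: ✗
emp_id=8: ✓ → 102937
emp_id=9: ✗
emp_id=10: ✓ → 99056
emp_id=11: ✓ → 50209
emp_id=12: ✓ → 66750
emp_id=13: ✗
emp_id=14: ✗
level_sum = 76429 + 102937 + 99056 + 50209 + 66750 = 395381

395381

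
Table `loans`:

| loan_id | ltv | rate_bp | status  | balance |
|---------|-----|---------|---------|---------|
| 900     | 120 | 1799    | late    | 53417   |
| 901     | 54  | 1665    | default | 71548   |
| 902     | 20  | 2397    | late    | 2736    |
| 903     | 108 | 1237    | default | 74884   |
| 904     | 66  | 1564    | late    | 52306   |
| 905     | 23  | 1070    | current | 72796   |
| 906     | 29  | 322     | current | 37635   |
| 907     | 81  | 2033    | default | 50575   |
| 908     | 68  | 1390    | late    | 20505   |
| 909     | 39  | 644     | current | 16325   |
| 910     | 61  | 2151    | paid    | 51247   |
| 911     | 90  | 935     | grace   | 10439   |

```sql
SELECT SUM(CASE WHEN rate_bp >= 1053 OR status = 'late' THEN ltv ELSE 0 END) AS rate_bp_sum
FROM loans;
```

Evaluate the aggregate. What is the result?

601

loan_id=900: ✓ → 120
loan_id=901: ✓ → 54
loan_id=902: ✓ → 20
loan_id=903: ✓ → 108
loan_id=904: ✓ → 66
loan_id=905: ✓ → 23
loan_id=906: ✗
loan_id=907: ✓ → 81
loan_id=908: ✓ → 68
loan_id=909: ✗
loan_id=910: ✓ → 61
loan_id=911: ✗
rate_bp_sum = 120 + 54 + 20 + 108 + 66 + 23 + 81 + 68 + 61 = 601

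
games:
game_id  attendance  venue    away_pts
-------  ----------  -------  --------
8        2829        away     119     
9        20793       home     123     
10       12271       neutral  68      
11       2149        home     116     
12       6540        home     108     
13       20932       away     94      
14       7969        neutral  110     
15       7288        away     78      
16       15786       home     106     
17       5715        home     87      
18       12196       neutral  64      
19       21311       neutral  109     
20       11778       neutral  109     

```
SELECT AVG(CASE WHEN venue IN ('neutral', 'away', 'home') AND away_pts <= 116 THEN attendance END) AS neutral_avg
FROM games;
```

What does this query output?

game_id=8: ✗
game_id=9: ✗
game_id=10: ✓ → 12271
game_id=11: ✓ → 2149
game_id=12: ✓ → 6540
game_id=13: ✓ → 20932
game_id=14: ✓ → 7969
game_id=15: ✓ → 7288
game_id=16: ✓ → 15786
game_id=17: ✓ → 5715
game_id=18: ✓ → 12196
game_id=19: ✓ → 21311
game_id=20: ✓ → 11778
neutral_avg = (12271 + 2149 + 6540 + 20932 + 7969 + 7288 + 15786 + 5715 + 12196 + 21311 + 11778) / 11 = 11266.8181818182

11266.8181818182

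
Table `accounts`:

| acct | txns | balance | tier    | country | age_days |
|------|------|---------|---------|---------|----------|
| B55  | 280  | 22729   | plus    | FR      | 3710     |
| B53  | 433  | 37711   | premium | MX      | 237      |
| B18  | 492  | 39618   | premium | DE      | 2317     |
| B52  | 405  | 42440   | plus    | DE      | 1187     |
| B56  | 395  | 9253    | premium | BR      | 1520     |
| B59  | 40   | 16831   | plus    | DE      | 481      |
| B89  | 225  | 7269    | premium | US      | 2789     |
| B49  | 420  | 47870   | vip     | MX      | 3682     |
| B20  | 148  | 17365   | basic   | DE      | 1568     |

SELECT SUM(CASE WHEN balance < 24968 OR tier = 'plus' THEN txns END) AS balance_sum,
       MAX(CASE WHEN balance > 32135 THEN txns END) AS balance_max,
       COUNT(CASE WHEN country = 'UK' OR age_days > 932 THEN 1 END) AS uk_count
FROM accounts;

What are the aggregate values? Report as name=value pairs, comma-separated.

[balance_sum: balance < 24968 OR tier = 'plus']
acct=B55: ✓ → 280
acct=B53: ✗
acct=B18: ✗
acct=B52: ✓ → 405
acct=B56: ✓ → 395
acct=B59: ✓ → 40
acct=B89: ✓ → 225
acct=B49: ✗
acct=B20: ✓ → 148
balance_sum = 280 + 405 + 395 + 40 + 225 + 148 = 1493
—
[balance_max: balance > 32135]
acct=B55: ✗
acct=B53: ✓ → 433
acct=B18: ✓ → 492
acct=B52: ✓ → 405
acct=B56: ✗
acct=B59: ✗
acct=B89: ✗
acct=B49: ✓ → 420
acct=B20: ✗
balance_max = MAX(433, 492, 405, 420) = 492
—
[uk_count: country = 'UK' OR age_days > 932]
acct=B55: ✓ → 1
acct=B53: ✗
acct=B18: ✓ → 1
acct=B52: ✓ → 1
acct=B56: ✓ → 1
acct=B59: ✗
acct=B89: ✓ → 1
acct=B49: ✓ → 1
acct=B20: ✓ → 1
uk_count = COUNT(1, 1, 1, 1, 1, 1, 1) = 7

balance_sum=1493, balance_max=492, uk_count=7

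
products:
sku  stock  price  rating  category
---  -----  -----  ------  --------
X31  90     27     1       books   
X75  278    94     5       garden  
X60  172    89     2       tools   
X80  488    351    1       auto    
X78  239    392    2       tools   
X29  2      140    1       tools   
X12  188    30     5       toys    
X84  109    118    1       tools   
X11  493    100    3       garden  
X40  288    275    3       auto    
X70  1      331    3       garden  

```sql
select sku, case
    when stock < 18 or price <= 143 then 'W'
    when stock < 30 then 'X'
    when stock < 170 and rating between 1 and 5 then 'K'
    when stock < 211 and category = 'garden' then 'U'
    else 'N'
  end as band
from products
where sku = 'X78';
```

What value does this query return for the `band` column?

sku = X78: stock=239, price=392, rating=2, category=tools.
stock < 18 or price <= 143 → false
stock < 30 → false
stock < 170 and rating between 1 and 5 → false
stock < 211 and category = 'garden' → false
No prior WHEN matched → ELSE → N

N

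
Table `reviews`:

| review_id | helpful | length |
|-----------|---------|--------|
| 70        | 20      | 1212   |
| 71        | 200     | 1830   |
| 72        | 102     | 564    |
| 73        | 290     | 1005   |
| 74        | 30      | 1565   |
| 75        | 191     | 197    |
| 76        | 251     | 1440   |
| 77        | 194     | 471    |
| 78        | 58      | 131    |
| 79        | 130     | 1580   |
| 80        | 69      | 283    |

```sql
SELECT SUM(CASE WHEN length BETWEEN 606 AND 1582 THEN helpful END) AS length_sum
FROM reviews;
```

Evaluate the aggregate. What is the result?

review_id=70: ✓ → 20
review_id=71: ✗
review_id=72: ✗
review_id=73: ✓ → 290
review_id=74: ✓ → 30
review_id=75: ✗
review_id=76: ✓ → 251
review_id=77: ✗
review_id=78: ✗
review_id=79: ✓ → 130
review_id=80: ✗
length_sum = 20 + 290 + 30 + 251 + 130 = 721

721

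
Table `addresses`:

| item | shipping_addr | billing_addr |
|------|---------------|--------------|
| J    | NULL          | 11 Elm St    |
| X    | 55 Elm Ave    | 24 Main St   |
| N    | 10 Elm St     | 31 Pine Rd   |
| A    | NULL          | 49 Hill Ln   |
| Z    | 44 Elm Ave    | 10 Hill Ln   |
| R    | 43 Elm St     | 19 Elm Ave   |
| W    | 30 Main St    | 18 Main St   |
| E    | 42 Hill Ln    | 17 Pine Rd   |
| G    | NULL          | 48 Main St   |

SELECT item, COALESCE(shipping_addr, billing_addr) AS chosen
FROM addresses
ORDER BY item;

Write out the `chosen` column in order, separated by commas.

item=A: shipping_addr=NULL, billing_addr=49 Hill Ln → 49 Hill Ln
item=E: shipping_addr=42 Hill Ln → 42 Hill Ln
item=G: shipping_addr=NULL, billing_addr=48 Main St → 48 Main St
item=J: shipping_addr=NULL, billing_addr=11 Elm St → 11 Elm St
item=N: shipping_addr=10 Elm St → 10 Elm St
item=R: shipping_addr=43 Elm St → 43 Elm St
item=W: shipping_addr=30 Main St → 30 Main St
item=X: shipping_addr=55 Elm Ave → 55 Elm Ave
item=Z: shipping_addr=44 Elm Ave → 44 Elm Ave

49 Hill Ln, 42 Hill Ln, 48 Main St, 11 Elm St, 10 Elm St, 43 Elm St, 30 Main St, 55 Elm Ave, 44 Elm Ave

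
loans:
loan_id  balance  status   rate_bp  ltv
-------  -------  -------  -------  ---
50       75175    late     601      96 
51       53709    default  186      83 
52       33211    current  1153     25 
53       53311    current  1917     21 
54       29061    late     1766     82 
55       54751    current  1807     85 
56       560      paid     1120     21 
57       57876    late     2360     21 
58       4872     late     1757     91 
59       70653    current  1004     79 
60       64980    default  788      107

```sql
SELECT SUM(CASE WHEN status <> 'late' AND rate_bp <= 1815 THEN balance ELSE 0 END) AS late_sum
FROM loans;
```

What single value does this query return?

loan_id=50: ✗
loan_id=51: ✓ → 53709
loan_id=52: ✓ → 33211
loan_id=53: ✗
loan_id=54: ✗
loan_id=55: ✓ → 54751
loan_id=56: ✓ → 560
loan_id=57: ✗
loan_id=58: ✗
loan_id=59: ✓ → 70653
loan_id=60: ✓ → 64980
late_sum = 53709 + 33211 + 54751 + 560 + 70653 + 64980 = 277864

277864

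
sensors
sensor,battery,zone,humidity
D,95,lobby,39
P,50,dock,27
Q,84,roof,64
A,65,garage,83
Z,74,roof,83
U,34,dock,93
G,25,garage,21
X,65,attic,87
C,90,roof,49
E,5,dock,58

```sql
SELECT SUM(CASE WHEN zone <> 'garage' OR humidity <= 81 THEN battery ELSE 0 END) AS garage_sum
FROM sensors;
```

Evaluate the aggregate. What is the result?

sensor=D: ✓ → 95
sensor=P: ✓ → 50
sensor=Q: ✓ → 84
sensor=A: ✗
sensor=Z: ✓ → 74
sensor=U: ✓ → 34
sensor=G: ✓ → 25
sensor=X: ✓ → 65
sensor=C: ✓ → 90
sensor=E: ✓ → 5
garage_sum = 95 + 50 + 84 + 74 + 34 + 25 + 65 + 90 + 5 = 522

522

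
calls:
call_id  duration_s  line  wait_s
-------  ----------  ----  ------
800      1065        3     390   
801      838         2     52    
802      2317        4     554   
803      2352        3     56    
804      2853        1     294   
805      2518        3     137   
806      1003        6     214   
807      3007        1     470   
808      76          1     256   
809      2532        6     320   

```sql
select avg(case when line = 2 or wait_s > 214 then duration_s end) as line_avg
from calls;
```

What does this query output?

call_id=800: ✓ → 1065
call_id=801: ✓ → 838
call_id=802: ✓ → 2317
call_id=803: ✗
call_id=804: ✓ → 2853
call_id=805: ✗
call_id=806: ✗
call_id=807: ✓ → 3007
call_id=808: ✓ → 76
call_id=809: ✓ → 2532
line_avg = (1065 + 838 + 2317 + 2853 + 3007 + 76 + 2532) / 7 = 1812.5714285714

1812.5714285714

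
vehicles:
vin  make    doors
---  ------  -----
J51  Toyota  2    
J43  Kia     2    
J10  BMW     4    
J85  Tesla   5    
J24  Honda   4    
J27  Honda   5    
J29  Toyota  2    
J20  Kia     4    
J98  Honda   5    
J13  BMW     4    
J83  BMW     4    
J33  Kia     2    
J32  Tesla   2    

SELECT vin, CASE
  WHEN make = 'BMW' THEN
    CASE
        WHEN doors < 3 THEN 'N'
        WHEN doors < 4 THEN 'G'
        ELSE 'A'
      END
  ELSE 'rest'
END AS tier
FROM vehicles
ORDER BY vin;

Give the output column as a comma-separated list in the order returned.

vin=J10: make='BMW' → inner[ELSE] → A
vin=J13: make='BMW' → inner[ELSE] → A
vin=J20: make='Kia' → outer ELSE → rest
vin=J24: make='Honda' → outer ELSE → rest
vin=J27: make='Honda' → outer ELSE → rest
vin=J29: make='Toyota' → outer ELSE → rest
vin=J32: make='Tesla' → outer ELSE → rest
vin=J33: make='Kia' → outer ELSE → rest
vin=J43: make='Kia' → outer ELSE → rest
vin=J51: make='Toyota' → outer ELSE → rest
vin=J83: make='BMW' → inner[ELSE] → A
vin=J85: make='Tesla' → outer ELSE → rest
vin=J98: make='Honda' → outer ELSE → rest

A, A, rest, rest, rest, rest, rest, rest, rest, rest, A, rest, rest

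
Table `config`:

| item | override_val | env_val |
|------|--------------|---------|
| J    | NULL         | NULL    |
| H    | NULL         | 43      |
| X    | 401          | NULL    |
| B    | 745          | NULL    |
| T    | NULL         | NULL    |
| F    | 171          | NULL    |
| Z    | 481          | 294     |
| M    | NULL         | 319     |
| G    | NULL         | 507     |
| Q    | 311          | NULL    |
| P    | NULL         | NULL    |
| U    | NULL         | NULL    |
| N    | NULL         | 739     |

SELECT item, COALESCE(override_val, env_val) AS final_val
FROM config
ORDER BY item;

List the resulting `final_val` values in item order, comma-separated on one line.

745, 171, 507, 43, NULL, 319, 739, NULL, 311, NULL, NULL, 401, 481

item=B: override_val=745 → 745
item=F: override_val=171 → 171
item=G: override_val=NULL, env_val=507 → 507
item=H: override_val=NULL, env_val=43 → 43
item=J: override_val=NULL, env_val=NULL (all NULL) → NULL
item=M: override_val=NULL, env_val=319 → 319
item=N: override_val=NULL, env_val=739 → 739
item=P: override_val=NULL, env_val=NULL (all NULL) → NULL
item=Q: override_val=311 → 311
item=T: override_val=NULL, env_val=NULL (all NULL) → NULL
item=U: override_val=NULL, env_val=NULL (all NULL) → NULL
item=X: override_val=401 → 401
item=Z: override_val=481 → 481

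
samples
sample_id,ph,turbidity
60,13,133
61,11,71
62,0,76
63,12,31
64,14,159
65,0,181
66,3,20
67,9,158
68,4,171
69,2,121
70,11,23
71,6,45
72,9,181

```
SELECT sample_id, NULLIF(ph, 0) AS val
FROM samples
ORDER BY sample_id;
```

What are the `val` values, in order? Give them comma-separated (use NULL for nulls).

13, 11, NULL, 12, 14, NULL, 3, 9, 4, 2, 11, 6, 9

sample_id=60: ph=13 vs 0: differ → 13
sample_id=61: ph=11 vs 0: differ → 11
sample_id=62: ph=0 vs 0: equal → NULL
sample_id=63: ph=12 vs 0: differ → 12
sample_id=64: ph=14 vs 0: differ → 14
sample_id=65: ph=0 vs 0: equal → NULL
sample_id=66: ph=3 vs 0: differ → 3
sample_id=67: ph=9 vs 0: differ → 9
sample_id=68: ph=4 vs 0: differ → 4
sample_id=69: ph=2 vs 0: differ → 2
sample_id=70: ph=11 vs 0: differ → 11
sample_id=71: ph=6 vs 0: differ → 6
sample_id=72: ph=9 vs 0: differ → 9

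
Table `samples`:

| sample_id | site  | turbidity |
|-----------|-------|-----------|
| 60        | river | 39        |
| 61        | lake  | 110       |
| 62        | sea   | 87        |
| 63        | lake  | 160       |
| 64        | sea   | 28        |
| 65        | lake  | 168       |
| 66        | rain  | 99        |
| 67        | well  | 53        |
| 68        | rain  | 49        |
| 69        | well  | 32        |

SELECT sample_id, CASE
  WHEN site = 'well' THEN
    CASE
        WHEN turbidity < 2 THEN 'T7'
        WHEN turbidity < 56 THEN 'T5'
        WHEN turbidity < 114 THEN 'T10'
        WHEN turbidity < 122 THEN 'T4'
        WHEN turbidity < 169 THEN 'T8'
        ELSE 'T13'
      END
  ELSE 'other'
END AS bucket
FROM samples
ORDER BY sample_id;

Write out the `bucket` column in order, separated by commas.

sample_id=60: site='river' → outer ELSE → other
sample_id=61: site='lake' → outer ELSE → other
sample_id=62: site='sea' → outer ELSE → other
sample_id=63: site='lake' → outer ELSE → other
sample_id=64: site='sea' → outer ELSE → other
sample_id=65: site='lake' → outer ELSE → other
sample_id=66: site='rain' → outer ELSE → other
sample_id=67: site='well' → inner[turbidity < 56] → T5
sample_id=68: site='rain' → outer ELSE → other
sample_id=69: site='well' → inner[turbidity < 56] → T5

other, other, other, other, other, other, other, T5, other, T5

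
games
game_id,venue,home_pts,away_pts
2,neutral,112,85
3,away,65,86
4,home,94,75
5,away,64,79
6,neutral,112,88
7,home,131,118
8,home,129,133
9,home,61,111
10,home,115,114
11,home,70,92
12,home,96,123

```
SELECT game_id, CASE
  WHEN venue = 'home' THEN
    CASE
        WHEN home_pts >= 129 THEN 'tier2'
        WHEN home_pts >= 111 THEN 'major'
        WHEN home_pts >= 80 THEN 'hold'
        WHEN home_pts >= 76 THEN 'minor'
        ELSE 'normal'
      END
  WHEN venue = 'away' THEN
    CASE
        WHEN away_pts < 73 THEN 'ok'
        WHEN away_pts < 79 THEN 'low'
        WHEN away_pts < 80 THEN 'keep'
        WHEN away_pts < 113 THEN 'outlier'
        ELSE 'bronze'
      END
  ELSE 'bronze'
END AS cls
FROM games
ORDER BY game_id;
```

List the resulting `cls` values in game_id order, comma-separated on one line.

game_id=2: venue='neutral' → outer ELSE → bronze
game_id=3: venue='away' → inner[away_pts < 113] → outlier
game_id=4: venue='home' → inner[home_pts >= 80] → hold
game_id=5: venue='away' → inner[away_pts < 80] → keep
game_id=6: venue='neutral' → outer ELSE → bronze
game_id=7: venue='home' → inner[home_pts >= 129] → tier2
game_id=8: venue='home' → inner[home_pts >= 129] → tier2
game_id=9: venue='home' → inner[ELSE] → normal
game_id=10: venue='home' → inner[home_pts >= 111] → major
game_id=11: venue='home' → inner[ELSE] → normal
game_id=12: venue='home' → inner[home_pts >= 80] → hold

bronze, outlier, hold, keep, bronze, tier2, tier2, normal, major, normal, hold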